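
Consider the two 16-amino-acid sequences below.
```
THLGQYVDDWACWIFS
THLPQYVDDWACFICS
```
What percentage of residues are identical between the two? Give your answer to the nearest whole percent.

81%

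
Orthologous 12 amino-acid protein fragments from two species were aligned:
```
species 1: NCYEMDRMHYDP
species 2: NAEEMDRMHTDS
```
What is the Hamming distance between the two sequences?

The sequences differ at positions 2, 3, 10, 12 (1-based) — 4 in total.

4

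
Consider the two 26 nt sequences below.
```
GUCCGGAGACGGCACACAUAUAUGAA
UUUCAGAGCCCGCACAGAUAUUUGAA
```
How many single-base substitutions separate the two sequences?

Comparing position by position, 7 bases differ: 1 (G/U), 3 (C/U), 5 (G/A), 9 (A/C), 11 (G/C), 17 (C/G), 22 (A/U).

7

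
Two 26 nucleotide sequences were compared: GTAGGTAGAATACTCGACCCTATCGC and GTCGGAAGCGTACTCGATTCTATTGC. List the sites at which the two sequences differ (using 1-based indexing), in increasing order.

Scanning 1-based: 3: A/C; 6: T/A; 9: A/C; 10: A/G; 18: C/T; 19: C/T; 24: C/T.

3, 6, 9, 10, 18, 19, 24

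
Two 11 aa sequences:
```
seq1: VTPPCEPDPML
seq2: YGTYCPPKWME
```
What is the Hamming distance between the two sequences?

Comparing position by position, 8 residues differ: 1 (V/Y), 2 (T/G), 3 (P/T), 4 (P/Y), 6 (E/P), 8 (D/K), 9 (P/W), 11 (L/E).

8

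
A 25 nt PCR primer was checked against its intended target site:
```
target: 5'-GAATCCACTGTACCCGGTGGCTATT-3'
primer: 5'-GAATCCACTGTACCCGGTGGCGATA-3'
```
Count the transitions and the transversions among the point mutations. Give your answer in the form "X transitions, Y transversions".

0 transitions, 2 transversions

Mismatches (1-based):
base 22: T→G (pyrimidine→purine, transversion)
base 25: T→A (pyrimidine→purine, transversion)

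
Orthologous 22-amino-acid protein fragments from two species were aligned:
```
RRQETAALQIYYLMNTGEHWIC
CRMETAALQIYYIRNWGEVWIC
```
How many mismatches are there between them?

Comparing position by position, 6 residues differ: 1 (R/C), 3 (Q/M), 13 (L/I), 14 (M/R), 16 (T/W), 19 (H/V).

6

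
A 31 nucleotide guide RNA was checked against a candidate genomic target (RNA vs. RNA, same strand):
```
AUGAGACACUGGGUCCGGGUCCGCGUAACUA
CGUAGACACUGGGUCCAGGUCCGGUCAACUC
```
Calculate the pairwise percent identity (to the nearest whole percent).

74%

8 positions differ (1, 2, 3, 17, 24, 25, 26, 31), so 23 of 31 match: 23/31 = 74.19%.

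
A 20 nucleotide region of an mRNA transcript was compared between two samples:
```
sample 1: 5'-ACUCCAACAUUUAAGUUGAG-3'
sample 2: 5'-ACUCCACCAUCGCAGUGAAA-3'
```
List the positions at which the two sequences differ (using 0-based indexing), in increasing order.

6, 10, 11, 12, 16, 17, 19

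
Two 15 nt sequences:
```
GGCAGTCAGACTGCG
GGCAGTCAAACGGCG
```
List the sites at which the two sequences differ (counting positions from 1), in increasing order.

9, 12

Scanning 1-based: 9: G/A; 12: T/G.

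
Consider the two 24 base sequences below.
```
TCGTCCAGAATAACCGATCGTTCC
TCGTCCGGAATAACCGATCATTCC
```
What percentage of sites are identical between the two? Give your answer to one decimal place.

91.7%

2 positions differ (7, 20), so 22 of 24 match: 22/24 = 91.67%.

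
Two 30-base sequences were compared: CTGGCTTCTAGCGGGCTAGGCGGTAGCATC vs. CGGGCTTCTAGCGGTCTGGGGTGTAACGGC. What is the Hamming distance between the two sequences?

Comparing position by position, 8 bases differ: 2 (T/G), 15 (G/T), 18 (A/G), 21 (C/G), 22 (G/T), 26 (G/A), 28 (A/G), 29 (T/G).

8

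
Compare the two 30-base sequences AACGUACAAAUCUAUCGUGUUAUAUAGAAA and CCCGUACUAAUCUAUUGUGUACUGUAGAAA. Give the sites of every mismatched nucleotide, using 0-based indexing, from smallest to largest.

0, 1, 7, 15, 20, 21, 23

Scanning 0-based: 0: A/C; 1: A/C; 7: A/U; 15: C/U; 20: U/A; 21: A/C; 23: A/G.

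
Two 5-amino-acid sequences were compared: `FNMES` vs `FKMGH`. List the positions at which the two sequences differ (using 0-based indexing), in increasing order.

Scanning 0-based: 1: N/K; 3: E/G; 4: S/H.

1, 3, 4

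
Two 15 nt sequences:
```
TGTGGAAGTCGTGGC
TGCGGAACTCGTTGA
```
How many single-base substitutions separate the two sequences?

4

The sequences differ at bases 3, 8, 13, 15 (1-based) — 4 in total.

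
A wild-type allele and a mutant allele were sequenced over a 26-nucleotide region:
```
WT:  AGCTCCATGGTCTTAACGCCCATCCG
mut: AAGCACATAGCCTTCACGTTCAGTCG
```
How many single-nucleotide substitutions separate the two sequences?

11

Comparing position by position, 11 bases differ: 2 (G/A), 3 (C/G), 4 (T/C), 5 (C/A), 9 (G/A), 11 (T/C), 15 (A/C), 19 (C/T), 20 (C/T), 23 (T/G), 24 (C/T).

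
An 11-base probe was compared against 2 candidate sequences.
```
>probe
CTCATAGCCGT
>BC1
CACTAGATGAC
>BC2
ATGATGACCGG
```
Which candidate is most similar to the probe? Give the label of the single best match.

BC1 differs at 9 bases; BC2 differs at 5 bases. The closest is BC2.

BC2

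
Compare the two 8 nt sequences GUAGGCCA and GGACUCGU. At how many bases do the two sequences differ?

5

Comparing position by position, 5 bases differ: 2 (U/G), 4 (G/C), 5 (G/U), 7 (C/G), 8 (A/U).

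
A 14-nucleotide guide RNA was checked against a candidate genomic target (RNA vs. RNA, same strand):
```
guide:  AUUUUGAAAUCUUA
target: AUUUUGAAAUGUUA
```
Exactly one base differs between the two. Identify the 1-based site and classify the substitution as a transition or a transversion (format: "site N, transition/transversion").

The sequences differ only at site 11: C→G (pyrimidine→purine), a transversion.

site 11, transversion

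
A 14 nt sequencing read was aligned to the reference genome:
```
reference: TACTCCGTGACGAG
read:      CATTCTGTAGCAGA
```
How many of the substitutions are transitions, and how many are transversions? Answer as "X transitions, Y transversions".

8 transitions, 0 transversions

Mismatches (1-based):
site 1: T→C (pyrimidine→pyrimidine, transition)
site 3: C→T (pyrimidine→pyrimidine, transition)
site 6: C→T (pyrimidine→pyrimidine, transition)
site 9: G→A (purine→purine, transition)
site 10: A→G (purine→purine, transition)
site 12: G→A (purine→purine, transition)
site 13: A→G (purine→purine, transition)
site 14: G→A (purine→purine, transition)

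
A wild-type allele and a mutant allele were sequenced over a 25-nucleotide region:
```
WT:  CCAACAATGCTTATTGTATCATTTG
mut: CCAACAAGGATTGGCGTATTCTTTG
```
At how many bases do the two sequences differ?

Comparing position by position, 7 bases differ: 8 (T/G), 10 (C/A), 13 (A/G), 14 (T/G), 15 (T/C), 20 (C/T), 21 (A/C).

7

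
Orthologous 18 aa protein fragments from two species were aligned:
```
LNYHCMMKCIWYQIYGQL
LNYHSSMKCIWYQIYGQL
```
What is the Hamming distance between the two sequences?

2

Mismatches (1-based): residue 5: C→S; residue 6: M→S.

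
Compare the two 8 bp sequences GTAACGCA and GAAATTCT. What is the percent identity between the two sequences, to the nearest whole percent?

50%

Mismatches at positions 2, 5, 6, 8 (1-based): 4 of 8.
Identical positions: 4/8 = 50% → 50%.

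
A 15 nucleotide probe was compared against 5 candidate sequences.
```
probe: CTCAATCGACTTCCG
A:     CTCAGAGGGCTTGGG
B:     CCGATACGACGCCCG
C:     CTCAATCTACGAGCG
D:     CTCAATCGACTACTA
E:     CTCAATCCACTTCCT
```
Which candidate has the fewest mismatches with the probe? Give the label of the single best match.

E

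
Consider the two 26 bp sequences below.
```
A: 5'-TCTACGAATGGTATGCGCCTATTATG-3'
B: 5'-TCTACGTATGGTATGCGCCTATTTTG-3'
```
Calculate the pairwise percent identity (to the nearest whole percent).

92%

Mismatches at positions 7, 24 (1-based): 2 of 26.
Identical positions: 24/26 = 92.31% → 92%.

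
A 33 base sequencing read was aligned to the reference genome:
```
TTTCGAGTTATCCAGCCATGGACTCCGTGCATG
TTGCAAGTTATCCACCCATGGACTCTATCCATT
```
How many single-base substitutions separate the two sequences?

The sequences differ at sites 3, 5, 15, 26, 27, 29, 33 (1-based) — 7 in total.

7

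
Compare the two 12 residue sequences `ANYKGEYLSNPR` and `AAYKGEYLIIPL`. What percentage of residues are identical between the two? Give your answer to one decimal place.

66.7%

4 positions differ (2, 9, 10, 12), so 8 of 12 match: 8/12 = 66.67%.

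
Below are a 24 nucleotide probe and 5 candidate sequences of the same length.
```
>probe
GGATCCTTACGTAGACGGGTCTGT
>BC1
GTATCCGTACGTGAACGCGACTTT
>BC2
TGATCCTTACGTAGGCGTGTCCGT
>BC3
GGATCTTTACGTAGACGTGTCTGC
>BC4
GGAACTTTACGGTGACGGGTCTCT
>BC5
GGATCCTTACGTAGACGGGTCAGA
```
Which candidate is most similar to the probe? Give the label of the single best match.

BC5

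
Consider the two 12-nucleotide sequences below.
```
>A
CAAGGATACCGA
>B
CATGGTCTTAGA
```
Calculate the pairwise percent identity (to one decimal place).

50.0%

6 positions differ (3, 6, 7, 8, 9, 10), so 6 of 12 match: 6/12 = 50%.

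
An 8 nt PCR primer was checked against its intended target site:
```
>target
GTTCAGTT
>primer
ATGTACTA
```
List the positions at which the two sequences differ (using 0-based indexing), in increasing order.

Differences at position 0 (G→A), position 2 (T→G), position 3 (C→T), position 5 (G→C), position 7 (T→A).

0, 2, 3, 5, 7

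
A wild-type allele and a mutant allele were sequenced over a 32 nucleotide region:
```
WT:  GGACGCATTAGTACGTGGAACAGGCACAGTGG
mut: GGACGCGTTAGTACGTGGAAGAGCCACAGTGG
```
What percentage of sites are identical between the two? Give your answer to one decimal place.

90.6%

Mismatches at positions 7, 21, 24 (1-based): 3 of 32.
Identical positions: 29/32 = 90.62% → 90.6%.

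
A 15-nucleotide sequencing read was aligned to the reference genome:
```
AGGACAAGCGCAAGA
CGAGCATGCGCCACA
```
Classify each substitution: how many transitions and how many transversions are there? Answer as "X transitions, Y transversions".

Mismatches (1-based):
site 1: A→C (purine→pyrimidine, transversion)
site 3: G→A (purine→purine, transition)
site 4: A→G (purine→purine, transition)
site 7: A→T (purine→pyrimidine, transversion)
site 12: A→C (purine→pyrimidine, transversion)
site 14: G→C (purine→pyrimidine, transversion)

2 transitions, 4 transversions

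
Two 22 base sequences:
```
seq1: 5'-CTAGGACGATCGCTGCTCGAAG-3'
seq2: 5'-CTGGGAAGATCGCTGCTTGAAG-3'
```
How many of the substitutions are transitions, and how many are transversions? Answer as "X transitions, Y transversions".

Mismatches (1-based):
position 3: A→G (purine→purine, transition)
position 7: C→A (pyrimidine→purine, transversion)
position 18: C→T (pyrimidine→pyrimidine, transition)

2 transitions, 1 transversion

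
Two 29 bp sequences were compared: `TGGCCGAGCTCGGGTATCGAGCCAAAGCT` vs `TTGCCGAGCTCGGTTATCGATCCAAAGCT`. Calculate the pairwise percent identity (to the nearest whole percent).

3 positions differ (2, 14, 21), so 26 of 29 match: 26/29 = 89.66%.

90%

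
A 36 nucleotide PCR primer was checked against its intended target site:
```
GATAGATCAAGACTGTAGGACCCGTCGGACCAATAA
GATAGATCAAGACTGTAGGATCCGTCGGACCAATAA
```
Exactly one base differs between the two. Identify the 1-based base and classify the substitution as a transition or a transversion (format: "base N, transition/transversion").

Base 21 changes C→T. C is a pyrimidine and T is a pyrimidine, so this is a transition.

base 21, transition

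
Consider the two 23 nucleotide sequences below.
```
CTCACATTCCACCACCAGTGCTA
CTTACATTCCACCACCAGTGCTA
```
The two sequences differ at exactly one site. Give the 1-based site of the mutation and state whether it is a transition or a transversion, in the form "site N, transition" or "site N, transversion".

site 3, transition

The sequences differ only at site 3: C→T (pyrimidine→pyrimidine), a transition.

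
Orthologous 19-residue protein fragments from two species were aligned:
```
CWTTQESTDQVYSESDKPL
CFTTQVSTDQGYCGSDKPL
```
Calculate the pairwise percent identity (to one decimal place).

73.7%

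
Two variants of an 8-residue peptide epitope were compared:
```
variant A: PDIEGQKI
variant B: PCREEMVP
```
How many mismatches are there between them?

6

Mismatches (1-based): residue 2: D→C; residue 3: I→R; residue 5: G→E; residue 6: Q→M; residue 7: K→V; residue 8: I→P.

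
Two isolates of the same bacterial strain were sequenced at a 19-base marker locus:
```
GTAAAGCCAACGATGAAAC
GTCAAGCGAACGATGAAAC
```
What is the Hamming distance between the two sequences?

2

Mismatches (1-based): base 3: A→C; base 8: C→G.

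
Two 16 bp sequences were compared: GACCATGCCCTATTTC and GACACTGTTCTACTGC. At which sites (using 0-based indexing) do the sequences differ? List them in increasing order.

Differences at site 3 (C→A), site 4 (A→C), site 7 (C→T), site 8 (C→T), site 12 (T→C), site 14 (T→G).

3, 4, 7, 8, 12, 14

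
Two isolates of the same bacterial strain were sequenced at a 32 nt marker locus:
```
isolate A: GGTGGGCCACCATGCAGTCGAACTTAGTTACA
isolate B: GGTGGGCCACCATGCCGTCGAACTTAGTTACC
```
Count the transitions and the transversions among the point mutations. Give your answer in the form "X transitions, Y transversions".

Mismatches (1-based):
base 16: A→C (purine→pyrimidine, transversion)
base 32: A→C (purine→pyrimidine, transversion)

0 transitions, 2 transversions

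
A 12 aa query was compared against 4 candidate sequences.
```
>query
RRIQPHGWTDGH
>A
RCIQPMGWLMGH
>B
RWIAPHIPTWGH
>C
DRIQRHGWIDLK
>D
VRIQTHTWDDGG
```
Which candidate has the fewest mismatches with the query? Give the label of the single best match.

A

Hamming distances to query — A: 4; B: 5; C: 5; D: 5.
Smallest is A with 4 mismatches.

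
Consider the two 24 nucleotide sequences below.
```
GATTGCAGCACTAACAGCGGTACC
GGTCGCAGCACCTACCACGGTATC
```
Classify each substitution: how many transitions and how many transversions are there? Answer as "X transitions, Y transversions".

5 transitions, 2 transversions

Mismatches (1-based):
site 2: A→G (purine→purine, transition)
site 4: T→C (pyrimidine→pyrimidine, transition)
site 12: T→C (pyrimidine→pyrimidine, transition)
site 13: A→T (purine→pyrimidine, transversion)
site 16: A→C (purine→pyrimidine, transversion)
site 17: G→A (purine→purine, transition)
site 23: C→T (pyrimidine→pyrimidine, transition)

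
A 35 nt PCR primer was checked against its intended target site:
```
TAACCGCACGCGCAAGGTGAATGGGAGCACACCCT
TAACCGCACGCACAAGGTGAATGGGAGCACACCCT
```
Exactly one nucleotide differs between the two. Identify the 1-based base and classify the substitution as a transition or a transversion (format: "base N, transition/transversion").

base 12, transition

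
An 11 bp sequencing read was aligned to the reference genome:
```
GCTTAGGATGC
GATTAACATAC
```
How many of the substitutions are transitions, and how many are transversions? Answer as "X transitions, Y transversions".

Mismatches (1-based):
position 2: C→A (pyrimidine→purine, transversion)
position 6: G→A (purine→purine, transition)
position 7: G→C (purine→pyrimidine, transversion)
position 10: G→A (purine→purine, transition)

2 transitions, 2 transversions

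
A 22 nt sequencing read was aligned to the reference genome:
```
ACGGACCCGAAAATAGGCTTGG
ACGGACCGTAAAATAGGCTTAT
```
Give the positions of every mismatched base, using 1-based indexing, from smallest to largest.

8, 9, 21, 22

Differences at position 8 (C→G), position 9 (G→T), position 21 (G→A), position 22 (G→T).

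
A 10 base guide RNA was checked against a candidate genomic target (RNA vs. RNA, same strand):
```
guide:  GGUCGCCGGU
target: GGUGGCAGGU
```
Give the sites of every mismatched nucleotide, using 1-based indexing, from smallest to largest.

4, 7

Differences at site 4 (C→G), site 7 (C→A).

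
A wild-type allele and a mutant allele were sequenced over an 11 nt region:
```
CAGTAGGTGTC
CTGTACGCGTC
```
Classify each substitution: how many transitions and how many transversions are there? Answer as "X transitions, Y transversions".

1 transition, 2 transversions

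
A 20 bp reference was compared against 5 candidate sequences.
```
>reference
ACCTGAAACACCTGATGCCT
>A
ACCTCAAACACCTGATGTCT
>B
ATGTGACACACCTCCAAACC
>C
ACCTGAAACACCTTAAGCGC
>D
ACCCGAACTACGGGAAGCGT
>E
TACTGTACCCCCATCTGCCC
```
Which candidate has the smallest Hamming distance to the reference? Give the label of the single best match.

A differs at 2 bases; B differs at 9 bases; C differs at 4 bases; D differs at 7 bases; E differs at 9 bases. The closest is A.

A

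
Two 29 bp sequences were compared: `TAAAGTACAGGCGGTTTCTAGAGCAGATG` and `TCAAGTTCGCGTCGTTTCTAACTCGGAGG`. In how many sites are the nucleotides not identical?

The sequences differ at sites 2, 7, 9, 10, 12, 13, 21, 22, 23, 25, 28 (1-based) — 11 in total.

11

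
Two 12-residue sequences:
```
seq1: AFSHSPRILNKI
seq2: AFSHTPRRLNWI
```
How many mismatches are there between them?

3

The sequences differ at positions 5, 8, 11 (1-based) — 3 in total.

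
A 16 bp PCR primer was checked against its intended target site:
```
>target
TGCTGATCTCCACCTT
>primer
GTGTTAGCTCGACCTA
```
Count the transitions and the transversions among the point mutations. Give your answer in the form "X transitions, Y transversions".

Transitions (purine↔purine or pyrimidine↔pyrimidine): none.
Transversions (purine↔pyrimidine): 1 T→G, 2 G→T, 3 C→G, 5 G→T, 7 T→G, 11 C→G, 16 T→A.

0 transitions, 7 transversions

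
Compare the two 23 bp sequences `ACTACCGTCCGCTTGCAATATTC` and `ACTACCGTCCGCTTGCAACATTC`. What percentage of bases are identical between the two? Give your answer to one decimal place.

95.7%

1 position differs (19), so 22 of 23 match: 22/23 = 95.65%.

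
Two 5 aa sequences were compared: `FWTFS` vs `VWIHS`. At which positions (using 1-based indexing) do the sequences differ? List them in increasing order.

Differences at position 1 (F→V), position 3 (T→I), position 4 (F→H).

1, 3, 4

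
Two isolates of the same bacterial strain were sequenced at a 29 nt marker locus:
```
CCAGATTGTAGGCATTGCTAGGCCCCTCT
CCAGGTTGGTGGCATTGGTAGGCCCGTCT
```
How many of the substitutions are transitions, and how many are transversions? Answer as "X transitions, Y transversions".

Mismatches (1-based):
base 5: A→G (purine→purine, transition)
base 9: T→G (pyrimidine→purine, transversion)
base 10: A→T (purine→pyrimidine, transversion)
base 18: C→G (pyrimidine→purine, transversion)
base 26: C→G (pyrimidine→purine, transversion)

1 transition, 4 transversions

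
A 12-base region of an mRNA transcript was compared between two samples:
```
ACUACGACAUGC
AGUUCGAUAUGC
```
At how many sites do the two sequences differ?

3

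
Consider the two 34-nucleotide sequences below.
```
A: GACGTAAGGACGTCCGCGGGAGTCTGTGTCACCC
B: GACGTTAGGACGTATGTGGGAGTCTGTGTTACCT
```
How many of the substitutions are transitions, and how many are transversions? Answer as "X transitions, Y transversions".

Transitions (purine↔purine or pyrimidine↔pyrimidine): 15 C→T, 17 C→T, 30 C→T, 34 C→T.
Transversions (purine↔pyrimidine): 6 A→T, 14 C→A.

4 transitions, 2 transversions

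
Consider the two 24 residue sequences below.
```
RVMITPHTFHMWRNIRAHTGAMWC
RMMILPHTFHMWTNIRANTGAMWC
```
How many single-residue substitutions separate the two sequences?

4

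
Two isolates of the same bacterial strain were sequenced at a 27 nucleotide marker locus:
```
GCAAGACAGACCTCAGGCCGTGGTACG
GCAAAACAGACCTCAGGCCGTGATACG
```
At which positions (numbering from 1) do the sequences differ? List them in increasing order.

Differences at position 5 (G→A), position 23 (G→A).

5, 23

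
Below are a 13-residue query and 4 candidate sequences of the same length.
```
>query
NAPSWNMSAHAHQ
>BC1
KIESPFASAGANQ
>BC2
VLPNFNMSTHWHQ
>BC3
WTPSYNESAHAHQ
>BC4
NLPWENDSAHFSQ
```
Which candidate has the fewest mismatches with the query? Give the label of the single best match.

BC3

Hamming distances to query — BC1: 8; BC2: 6; BC3: 4; BC4: 6.
Smallest is BC3 with 4 mismatches.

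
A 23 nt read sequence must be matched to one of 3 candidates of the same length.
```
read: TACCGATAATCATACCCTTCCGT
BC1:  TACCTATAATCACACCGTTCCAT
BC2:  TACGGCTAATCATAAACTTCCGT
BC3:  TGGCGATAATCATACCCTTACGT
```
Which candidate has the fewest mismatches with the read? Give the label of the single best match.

BC3

BC1 differs at 4 bases; BC2 differs at 4 bases; BC3 differs at 3 bases. The closest is BC3.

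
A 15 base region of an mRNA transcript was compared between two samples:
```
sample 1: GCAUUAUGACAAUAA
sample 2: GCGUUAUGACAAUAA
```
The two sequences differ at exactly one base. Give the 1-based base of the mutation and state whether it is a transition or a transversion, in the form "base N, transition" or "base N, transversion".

base 3, transition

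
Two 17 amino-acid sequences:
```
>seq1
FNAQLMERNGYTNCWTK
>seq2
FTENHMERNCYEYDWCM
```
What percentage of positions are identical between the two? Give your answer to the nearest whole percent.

Mismatches at positions 2, 3, 4, 5, 10, 12, 13, 14, 16, 17 (1-based): 10 of 17.
Identical positions: 7/17 = 41.18% → 41%.

41%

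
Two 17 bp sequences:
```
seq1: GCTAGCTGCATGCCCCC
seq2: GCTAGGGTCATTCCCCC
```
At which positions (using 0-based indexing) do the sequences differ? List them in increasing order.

5, 6, 7, 11

Scanning 0-based: 5: C/G; 6: T/G; 7: G/T; 11: G/T.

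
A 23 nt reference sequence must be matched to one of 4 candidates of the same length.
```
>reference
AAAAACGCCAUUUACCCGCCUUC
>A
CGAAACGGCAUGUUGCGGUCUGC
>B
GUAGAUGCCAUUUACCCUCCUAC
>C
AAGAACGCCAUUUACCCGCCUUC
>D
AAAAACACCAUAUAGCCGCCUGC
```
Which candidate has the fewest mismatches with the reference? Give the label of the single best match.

C

Hamming distances to reference — A: 9; B: 6; C: 1; D: 4.
Smallest is C with 1 mismatch.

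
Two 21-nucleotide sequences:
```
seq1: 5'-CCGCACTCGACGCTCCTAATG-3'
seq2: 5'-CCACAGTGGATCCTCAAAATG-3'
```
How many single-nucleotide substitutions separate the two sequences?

Mismatches (1-based): base 3: G→A; base 6: C→G; base 8: C→G; base 11: C→T; base 12: G→C; base 16: C→A; base 17: T→A.

7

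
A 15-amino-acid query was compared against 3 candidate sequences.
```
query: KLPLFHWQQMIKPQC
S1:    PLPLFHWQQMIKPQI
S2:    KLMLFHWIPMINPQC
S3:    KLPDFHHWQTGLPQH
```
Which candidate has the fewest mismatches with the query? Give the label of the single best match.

Hamming distances to query — S1: 2; S2: 4; S3: 7.
Smallest is S1 with 2 mismatches.

S1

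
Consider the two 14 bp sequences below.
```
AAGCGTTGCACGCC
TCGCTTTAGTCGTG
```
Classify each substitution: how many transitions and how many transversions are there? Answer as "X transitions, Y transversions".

2 transitions, 6 transversions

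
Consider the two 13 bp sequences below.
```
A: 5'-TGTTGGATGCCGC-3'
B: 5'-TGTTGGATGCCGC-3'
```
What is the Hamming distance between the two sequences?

0

No positions differ; the sequences are identical.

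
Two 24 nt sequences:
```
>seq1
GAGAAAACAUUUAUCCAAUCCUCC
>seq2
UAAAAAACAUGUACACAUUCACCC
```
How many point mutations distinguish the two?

8

The sequences differ at bases 1, 3, 11, 14, 15, 18, 21, 22 (1-based) — 8 in total.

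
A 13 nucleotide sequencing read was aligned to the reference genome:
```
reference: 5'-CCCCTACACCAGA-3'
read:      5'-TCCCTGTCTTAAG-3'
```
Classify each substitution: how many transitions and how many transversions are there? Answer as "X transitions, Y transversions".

Transitions (purine↔purine or pyrimidine↔pyrimidine): 1 C→T, 6 A→G, 7 C→T, 9 C→T, 10 C→T, 12 G→A, 13 A→G.
Transversions (purine↔pyrimidine): 8 A→C.

7 transitions, 1 transversion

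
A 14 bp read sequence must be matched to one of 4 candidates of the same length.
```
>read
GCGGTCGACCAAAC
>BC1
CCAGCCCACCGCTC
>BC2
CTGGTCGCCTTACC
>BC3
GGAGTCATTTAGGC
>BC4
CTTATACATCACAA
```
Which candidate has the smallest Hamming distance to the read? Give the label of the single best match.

BC1 differs at 7 positions; BC2 differs at 6 positions; BC3 differs at 8 positions; BC4 differs at 9 positions. The closest is BC2.

BC2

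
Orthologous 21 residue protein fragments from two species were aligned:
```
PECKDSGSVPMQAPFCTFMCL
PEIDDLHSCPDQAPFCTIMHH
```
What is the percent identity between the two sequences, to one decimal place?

57.1%

9 positions differ (3, 4, 6, 7, 9, 11, 18, 20, 21), so 12 of 21 match: 12/21 = 57.14%.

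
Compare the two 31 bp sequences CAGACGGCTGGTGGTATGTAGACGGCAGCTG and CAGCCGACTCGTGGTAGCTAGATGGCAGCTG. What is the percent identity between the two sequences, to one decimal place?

6 positions differ (4, 7, 10, 17, 18, 23), so 25 of 31 match: 25/31 = 80.65%.

80.6%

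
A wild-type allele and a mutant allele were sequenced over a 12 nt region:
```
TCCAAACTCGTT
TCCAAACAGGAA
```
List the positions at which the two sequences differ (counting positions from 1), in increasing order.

Differences at position 8 (T→A), position 9 (C→G), position 11 (T→A), position 12 (T→A).

8, 9, 11, 12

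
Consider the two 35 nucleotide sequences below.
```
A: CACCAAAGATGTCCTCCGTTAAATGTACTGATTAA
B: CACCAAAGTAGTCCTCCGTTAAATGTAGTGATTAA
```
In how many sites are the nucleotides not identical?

The sequences differ at sites 9, 10, 28 (1-based) — 3 in total.

3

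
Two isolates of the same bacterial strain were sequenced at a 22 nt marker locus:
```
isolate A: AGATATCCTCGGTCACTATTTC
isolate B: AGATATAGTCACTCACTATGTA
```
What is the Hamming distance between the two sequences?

The sequences differ at bases 7, 8, 11, 12, 20, 22 (1-based) — 6 in total.

6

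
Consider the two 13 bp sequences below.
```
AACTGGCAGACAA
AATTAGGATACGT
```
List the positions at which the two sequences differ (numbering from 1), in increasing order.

3, 5, 7, 9, 12, 13

Scanning 1-based: 3: C/T; 5: G/A; 7: C/G; 9: G/T; 12: A/G; 13: A/T.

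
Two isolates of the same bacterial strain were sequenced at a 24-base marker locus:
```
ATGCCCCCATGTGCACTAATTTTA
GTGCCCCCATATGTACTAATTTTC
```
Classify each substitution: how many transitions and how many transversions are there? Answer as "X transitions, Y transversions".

3 transitions, 1 transversion

Transitions (purine↔purine or pyrimidine↔pyrimidine): 1 A→G, 11 G→A, 14 C→T.
Transversions (purine↔pyrimidine): 24 A→C.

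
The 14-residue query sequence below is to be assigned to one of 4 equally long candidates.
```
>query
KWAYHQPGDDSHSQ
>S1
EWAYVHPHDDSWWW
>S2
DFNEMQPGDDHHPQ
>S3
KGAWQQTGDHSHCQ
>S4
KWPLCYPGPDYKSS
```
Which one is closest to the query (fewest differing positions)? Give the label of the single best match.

S3

Hamming distances to query — S1: 7; S2: 7; S3: 6; S4: 8.
Smallest is S3 with 6 mismatches.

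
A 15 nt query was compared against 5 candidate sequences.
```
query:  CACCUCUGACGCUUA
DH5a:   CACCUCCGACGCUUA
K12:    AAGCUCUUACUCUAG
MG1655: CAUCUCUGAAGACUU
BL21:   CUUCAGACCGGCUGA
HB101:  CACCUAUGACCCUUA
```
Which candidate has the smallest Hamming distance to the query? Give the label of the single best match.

DH5a

Hamming distances to query — DH5a: 1; K12: 6; MG1655: 5; BL21: 9; HB101: 2.
Smallest is DH5a with 1 mismatch.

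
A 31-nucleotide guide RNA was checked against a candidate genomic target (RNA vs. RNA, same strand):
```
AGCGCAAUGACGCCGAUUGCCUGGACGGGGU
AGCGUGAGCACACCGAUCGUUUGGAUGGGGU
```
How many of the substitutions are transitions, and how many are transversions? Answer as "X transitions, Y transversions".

7 transitions, 2 transversions

Mismatches (1-based):
position 5: C→U (pyrimidine→pyrimidine, transition)
position 6: A→G (purine→purine, transition)
position 8: U→G (pyrimidine→purine, transversion)
position 9: G→C (purine→pyrimidine, transversion)
position 12: G→A (purine→purine, transition)
position 18: U→C (pyrimidine→pyrimidine, transition)
position 20: C→U (pyrimidine→pyrimidine, transition)
position 21: C→U (pyrimidine→pyrimidine, transition)
position 26: C→U (pyrimidine→pyrimidine, transition)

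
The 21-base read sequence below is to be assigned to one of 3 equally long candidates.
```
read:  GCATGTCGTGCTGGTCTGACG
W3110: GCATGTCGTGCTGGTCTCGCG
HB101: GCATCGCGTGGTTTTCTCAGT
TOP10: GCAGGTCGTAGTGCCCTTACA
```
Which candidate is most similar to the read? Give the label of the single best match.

Hamming distances to read — W3110: 2; HB101: 8; TOP10: 7.
Smallest is W3110 with 2 mismatches.

W3110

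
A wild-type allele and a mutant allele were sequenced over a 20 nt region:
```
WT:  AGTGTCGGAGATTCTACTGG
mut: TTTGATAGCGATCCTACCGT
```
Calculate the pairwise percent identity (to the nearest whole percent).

55%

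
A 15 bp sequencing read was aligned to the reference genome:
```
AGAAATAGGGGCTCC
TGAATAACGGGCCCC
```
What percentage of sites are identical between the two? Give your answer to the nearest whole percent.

Mismatches at positions 1, 5, 6, 8, 13 (1-based): 5 of 15.
Identical positions: 10/15 = 66.67% → 67%.

67%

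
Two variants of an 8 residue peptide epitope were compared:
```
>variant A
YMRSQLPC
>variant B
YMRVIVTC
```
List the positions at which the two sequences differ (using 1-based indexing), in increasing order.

4, 5, 6, 7

Scanning 1-based: 4: S/V; 5: Q/I; 6: L/V; 7: P/T.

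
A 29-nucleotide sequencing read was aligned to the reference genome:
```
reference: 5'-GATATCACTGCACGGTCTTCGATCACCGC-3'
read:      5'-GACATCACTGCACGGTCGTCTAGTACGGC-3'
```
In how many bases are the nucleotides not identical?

The sequences differ at bases 3, 18, 21, 23, 24, 27 (1-based) — 6 in total.

6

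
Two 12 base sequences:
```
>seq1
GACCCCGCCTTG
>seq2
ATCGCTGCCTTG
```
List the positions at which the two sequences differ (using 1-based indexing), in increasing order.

Differences at position 1 (G→A), position 2 (A→T), position 4 (C→G), position 6 (C→T).

1, 2, 4, 6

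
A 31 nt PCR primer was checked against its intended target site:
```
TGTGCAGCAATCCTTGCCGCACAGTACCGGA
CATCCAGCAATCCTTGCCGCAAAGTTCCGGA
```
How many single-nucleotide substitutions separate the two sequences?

5

Comparing position by position, 5 sites differ: 1 (T/C), 2 (G/A), 4 (G/C), 22 (C/A), 26 (A/T).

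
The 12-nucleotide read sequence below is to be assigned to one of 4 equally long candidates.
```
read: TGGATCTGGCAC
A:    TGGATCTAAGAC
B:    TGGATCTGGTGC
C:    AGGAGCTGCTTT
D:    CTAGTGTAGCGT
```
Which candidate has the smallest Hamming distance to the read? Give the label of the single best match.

A differs at 3 sites; B differs at 2 sites; C differs at 6 sites; D differs at 8 sites. The closest is B.

B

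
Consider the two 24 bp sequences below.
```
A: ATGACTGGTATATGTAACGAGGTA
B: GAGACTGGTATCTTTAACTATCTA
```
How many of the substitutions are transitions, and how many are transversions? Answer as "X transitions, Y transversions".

1 transition, 6 transversions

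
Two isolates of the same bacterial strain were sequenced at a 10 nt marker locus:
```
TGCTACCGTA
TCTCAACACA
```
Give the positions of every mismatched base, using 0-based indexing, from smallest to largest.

Scanning 0-based: 1: G/C; 2: C/T; 3: T/C; 5: C/A; 7: G/A; 8: T/C.

1, 2, 3, 5, 7, 8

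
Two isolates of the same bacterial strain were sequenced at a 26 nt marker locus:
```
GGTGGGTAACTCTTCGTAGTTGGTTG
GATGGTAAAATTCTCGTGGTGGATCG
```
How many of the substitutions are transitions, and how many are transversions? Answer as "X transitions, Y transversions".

6 transitions, 4 transversions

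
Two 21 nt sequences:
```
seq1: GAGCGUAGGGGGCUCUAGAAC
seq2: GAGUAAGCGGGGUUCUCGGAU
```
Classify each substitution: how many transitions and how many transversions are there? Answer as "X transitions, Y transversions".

Transitions (purine↔purine or pyrimidine↔pyrimidine): 4 C→U, 5 G→A, 7 A→G, 13 C→U, 19 A→G, 21 C→U.
Transversions (purine↔pyrimidine): 6 U→A, 8 G→C, 17 A→C.

6 transitions, 3 transversions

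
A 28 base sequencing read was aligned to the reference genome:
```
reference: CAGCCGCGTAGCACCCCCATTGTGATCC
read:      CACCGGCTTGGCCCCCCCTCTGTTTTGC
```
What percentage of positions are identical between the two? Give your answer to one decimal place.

64.3%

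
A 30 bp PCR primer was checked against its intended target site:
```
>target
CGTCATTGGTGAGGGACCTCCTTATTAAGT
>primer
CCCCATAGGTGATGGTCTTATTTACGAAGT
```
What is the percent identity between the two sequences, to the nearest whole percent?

10 positions differ (2, 3, 7, 13, 16, 18, 20, 21, 25, 26), so 20 of 30 match: 20/30 = 66.67%.

67%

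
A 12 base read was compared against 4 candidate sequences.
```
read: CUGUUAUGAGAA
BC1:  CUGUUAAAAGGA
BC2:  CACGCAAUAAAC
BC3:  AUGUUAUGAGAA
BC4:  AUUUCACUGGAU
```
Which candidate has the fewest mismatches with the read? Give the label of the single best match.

BC3

Hamming distances to read — BC1: 3; BC2: 8; BC3: 1; BC4: 7.
Smallest is BC3 with 1 mismatch.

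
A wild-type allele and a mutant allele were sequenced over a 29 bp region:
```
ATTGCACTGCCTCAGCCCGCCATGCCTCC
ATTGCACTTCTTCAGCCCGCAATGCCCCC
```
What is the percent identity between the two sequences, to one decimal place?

86.2%

4 positions differ (9, 11, 21, 27), so 25 of 29 match: 25/29 = 86.21%.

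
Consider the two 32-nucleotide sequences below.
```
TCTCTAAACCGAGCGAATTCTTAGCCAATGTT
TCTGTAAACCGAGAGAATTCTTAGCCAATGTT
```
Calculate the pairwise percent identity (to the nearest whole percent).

Mismatches at positions 4, 14 (1-based): 2 of 32.
Identical positions: 30/32 = 93.75% → 94%.

94%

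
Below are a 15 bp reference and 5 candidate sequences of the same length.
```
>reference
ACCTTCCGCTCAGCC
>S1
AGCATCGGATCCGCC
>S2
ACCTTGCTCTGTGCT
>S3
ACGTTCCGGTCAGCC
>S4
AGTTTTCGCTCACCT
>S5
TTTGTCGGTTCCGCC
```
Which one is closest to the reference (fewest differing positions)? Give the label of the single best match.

Hamming distances to reference — S1: 5; S2: 5; S3: 2; S4: 5; S5: 7.
Smallest is S3 with 2 mismatches.

S3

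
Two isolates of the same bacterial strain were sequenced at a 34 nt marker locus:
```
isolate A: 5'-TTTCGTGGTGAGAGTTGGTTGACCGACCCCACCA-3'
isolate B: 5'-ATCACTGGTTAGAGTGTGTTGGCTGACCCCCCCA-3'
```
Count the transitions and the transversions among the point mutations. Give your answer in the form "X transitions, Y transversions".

Transitions (purine↔purine or pyrimidine↔pyrimidine): 3 T→C, 22 A→G, 24 C→T.
Transversions (purine↔pyrimidine): 1 T→A, 4 C→A, 5 G→C, 10 G→T, 16 T→G, 17 G→T, 31 A→C.

3 transitions, 7 transversions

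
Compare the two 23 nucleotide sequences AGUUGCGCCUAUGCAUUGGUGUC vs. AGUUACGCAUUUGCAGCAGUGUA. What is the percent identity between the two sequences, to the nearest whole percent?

70%

Mismatches at positions 5, 9, 11, 16, 17, 18, 23 (1-based): 7 of 23.
Identical positions: 16/23 = 69.57% → 70%.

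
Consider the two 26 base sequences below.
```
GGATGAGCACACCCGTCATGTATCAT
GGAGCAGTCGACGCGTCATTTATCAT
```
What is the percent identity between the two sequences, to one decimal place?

73.1%

Mismatches at positions 4, 5, 8, 9, 10, 13, 20 (1-based): 7 of 26.
Identical positions: 19/26 = 73.08% → 73.1%.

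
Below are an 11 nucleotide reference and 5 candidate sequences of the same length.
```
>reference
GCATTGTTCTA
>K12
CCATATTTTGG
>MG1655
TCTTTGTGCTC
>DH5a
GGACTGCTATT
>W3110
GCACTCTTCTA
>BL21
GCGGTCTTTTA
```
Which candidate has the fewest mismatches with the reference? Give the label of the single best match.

K12 differs at 6 bases; MG1655 differs at 4 bases; DH5a differs at 5 bases; W3110 differs at 2 bases; BL21 differs at 4 bases. The closest is W3110.

W3110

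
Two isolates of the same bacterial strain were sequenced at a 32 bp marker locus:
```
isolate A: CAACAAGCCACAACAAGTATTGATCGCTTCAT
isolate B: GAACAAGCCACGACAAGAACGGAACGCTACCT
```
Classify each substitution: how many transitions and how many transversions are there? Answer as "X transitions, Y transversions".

2 transitions, 6 transversions

Transitions (purine↔purine or pyrimidine↔pyrimidine): 12 A→G, 20 T→C.
Transversions (purine↔pyrimidine): 1 C→G, 18 T→A, 21 T→G, 24 T→A, 29 T→A, 31 A→C.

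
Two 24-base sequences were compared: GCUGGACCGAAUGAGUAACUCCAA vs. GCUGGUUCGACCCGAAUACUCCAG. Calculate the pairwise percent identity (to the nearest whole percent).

10 positions differ (6, 7, 11, 12, 13, 14, 15, 16, 17, 24), so 14 of 24 match: 14/24 = 58.33%.

58%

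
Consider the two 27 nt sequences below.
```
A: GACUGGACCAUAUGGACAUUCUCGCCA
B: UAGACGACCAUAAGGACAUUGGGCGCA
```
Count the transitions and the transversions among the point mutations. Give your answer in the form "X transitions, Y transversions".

0 transitions, 10 transversions

Mismatches (1-based):
position 1: G→U (purine→pyrimidine, transversion)
position 3: C→G (pyrimidine→purine, transversion)
position 4: U→A (pyrimidine→purine, transversion)
position 5: G→C (purine→pyrimidine, transversion)
position 13: U→A (pyrimidine→purine, transversion)
position 21: C→G (pyrimidine→purine, transversion)
position 22: U→G (pyrimidine→purine, transversion)
position 23: C→G (pyrimidine→purine, transversion)
position 24: G→C (purine→pyrimidine, transversion)
position 25: C→G (pyrimidine→purine, transversion)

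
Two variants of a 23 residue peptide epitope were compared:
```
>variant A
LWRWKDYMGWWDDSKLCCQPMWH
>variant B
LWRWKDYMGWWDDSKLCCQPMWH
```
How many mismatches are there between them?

0

No positions differ; the sequences are identical.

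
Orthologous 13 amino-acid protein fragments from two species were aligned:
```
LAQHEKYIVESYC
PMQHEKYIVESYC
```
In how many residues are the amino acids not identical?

2

The sequences differ at residues 1, 2 (1-based) — 2 in total.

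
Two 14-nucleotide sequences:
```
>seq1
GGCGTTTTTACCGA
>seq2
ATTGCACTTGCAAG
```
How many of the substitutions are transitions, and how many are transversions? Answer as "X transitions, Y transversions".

Transitions (purine↔purine or pyrimidine↔pyrimidine): 1 G→A, 3 C→T, 5 T→C, 7 T→C, 10 A→G, 13 G→A, 14 A→G.
Transversions (purine↔pyrimidine): 2 G→T, 6 T→A, 12 C→A.

7 transitions, 3 transversions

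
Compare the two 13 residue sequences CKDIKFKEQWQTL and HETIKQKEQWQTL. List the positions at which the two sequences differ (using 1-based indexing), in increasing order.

Scanning 1-based: 1: C/H; 2: K/E; 3: D/T; 6: F/Q.

1, 2, 3, 6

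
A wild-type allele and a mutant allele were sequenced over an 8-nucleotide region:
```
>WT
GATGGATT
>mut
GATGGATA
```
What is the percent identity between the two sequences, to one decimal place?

Mismatch at position 8 (1-based): 1 of 8.
Identical positions: 7/8 = 87.5% → 87.5%.

87.5%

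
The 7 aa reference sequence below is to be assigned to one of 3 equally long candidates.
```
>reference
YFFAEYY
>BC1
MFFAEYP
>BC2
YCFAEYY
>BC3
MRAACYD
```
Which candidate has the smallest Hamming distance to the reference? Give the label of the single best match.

BC1 differs at 2 residues; BC2 differs at 1 residue; BC3 differs at 5 residues. The closest is BC2.

BC2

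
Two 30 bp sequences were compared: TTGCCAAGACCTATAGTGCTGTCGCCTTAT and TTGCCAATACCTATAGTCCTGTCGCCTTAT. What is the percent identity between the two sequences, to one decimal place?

Mismatches at positions 8, 18 (1-based): 2 of 30.
Identical positions: 28/30 = 93.33% → 93.3%.

93.3%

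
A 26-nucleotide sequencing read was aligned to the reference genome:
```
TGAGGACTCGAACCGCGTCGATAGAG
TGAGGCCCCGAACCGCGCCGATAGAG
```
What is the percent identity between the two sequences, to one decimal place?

3 positions differ (6, 8, 18), so 23 of 26 match: 23/26 = 88.46%.

88.5%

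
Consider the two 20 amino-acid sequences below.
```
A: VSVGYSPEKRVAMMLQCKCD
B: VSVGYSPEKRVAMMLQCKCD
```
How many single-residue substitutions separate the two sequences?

0

The two sequences are identical at every position.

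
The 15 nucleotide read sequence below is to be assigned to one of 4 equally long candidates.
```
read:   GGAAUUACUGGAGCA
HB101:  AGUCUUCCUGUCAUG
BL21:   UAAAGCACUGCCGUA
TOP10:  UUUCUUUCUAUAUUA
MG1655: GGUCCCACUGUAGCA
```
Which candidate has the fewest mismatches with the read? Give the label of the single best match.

HB101 differs at 9 sites; BL21 differs at 7 sites; TOP10 differs at 9 sites; MG1655 differs at 5 sites. The closest is MG1655.

MG1655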